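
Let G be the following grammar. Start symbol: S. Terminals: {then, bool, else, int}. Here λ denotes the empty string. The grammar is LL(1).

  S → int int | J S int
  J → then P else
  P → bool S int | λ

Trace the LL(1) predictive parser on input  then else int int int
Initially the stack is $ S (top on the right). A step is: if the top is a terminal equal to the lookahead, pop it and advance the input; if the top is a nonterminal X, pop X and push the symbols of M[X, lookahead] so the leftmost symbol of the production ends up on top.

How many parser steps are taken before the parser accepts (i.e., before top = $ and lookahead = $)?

step 1: stack=$ S  input=then else int int int $  — expand S → J S int
step 2: stack=$ int S J  input=then else int int int $  — expand J → then P else
step 3: stack=$ int S else P then  input=then else int int int $  — match then
step 4: stack=$ int S else P  input=else int int int $  — expand P → λ
step 5: stack=$ int S else  input=else int int int $  — match else
step 6: stack=$ int S  input=int int int $  — expand S → int int
step 7: stack=$ int int int  input=int int int $  — match int
step 8: stack=$ int int  input=int int $  — match int
step 9: stack=$ int  input=int $  — match int
Accept reached after 9 steps.

9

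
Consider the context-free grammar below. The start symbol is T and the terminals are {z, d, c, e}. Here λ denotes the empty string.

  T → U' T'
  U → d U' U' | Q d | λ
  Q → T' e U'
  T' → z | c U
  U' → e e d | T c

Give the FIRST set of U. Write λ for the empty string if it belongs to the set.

{λ, c, d, z}

FIRST(T') = {c, z}
FIRST(Q) = {c, z}  (via T' e U')
FIRST(U) = {λ, c, d, z}  (via Q d)
FIRST(T) = {e}  (via U' T')
FIRST(U') = {e}  (via T c)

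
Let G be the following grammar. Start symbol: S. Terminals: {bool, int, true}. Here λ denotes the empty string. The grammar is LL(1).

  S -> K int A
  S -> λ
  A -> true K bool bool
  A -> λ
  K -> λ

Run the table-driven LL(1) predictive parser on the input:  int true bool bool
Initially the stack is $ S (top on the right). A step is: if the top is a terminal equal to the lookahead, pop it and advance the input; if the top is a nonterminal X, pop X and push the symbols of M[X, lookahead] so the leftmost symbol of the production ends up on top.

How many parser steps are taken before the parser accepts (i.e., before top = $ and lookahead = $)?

8

step 1: stack=$ S  input=int true bool bool $  — expand S -> K int A
step 2: stack=$ A int K  input=int true bool bool $  — expand K -> λ
step 3: stack=$ A int  input=int true bool bool $  — match int
step 4: stack=$ A  input=true bool bool $  — expand A -> true K bool bool
step 5: stack=$ bool bool K true  input=true bool bool $  — match true
step 6: stack=$ bool bool K  input=bool bool $  — expand K -> λ
step 7: stack=$ bool bool  input=bool bool $  — match bool
step 8: stack=$ bool  input=bool $  — match bool
Accept reached after 8 steps.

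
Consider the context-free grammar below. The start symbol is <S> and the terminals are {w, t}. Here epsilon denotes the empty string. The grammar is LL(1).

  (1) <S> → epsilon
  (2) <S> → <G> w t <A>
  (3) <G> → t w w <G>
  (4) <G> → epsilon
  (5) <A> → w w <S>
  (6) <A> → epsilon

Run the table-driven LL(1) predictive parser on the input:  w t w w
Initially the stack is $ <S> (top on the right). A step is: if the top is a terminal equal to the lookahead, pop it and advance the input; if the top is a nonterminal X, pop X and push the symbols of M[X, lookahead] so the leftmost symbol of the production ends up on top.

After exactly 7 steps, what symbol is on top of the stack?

<S>

step 1: stack=$ <S>  input=w t w w $  — expand <S> → <G> w t <A>
step 2: stack=$ <A> t w <G>  input=w t w w $  — expand <G> → epsilon
step 3: stack=$ <A> t w  input=w t w w $  — match w
step 4: stack=$ <A> t  input=t w w $  — match t
step 5: stack=$ <A>  input=w w $  — expand <A> → w w <S>
step 6: stack=$ <S> w w  input=w w $  — match w
step 7: stack=$ <S> w  input=w $  — match w
Stack after step 7: $ <S> (top = <S>).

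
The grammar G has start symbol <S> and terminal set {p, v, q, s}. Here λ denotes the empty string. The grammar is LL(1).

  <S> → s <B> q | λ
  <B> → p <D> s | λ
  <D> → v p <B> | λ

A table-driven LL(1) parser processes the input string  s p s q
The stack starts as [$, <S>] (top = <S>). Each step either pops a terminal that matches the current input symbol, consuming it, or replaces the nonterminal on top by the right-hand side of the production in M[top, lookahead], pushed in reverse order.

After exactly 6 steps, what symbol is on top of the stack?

q

     Stack        Input      Action
  1  $ <S>        s p s q $  expand <S> → s <B> q
  2  $ q <B> s    s p s q $  match s
  3  $ q <B>      p s q $    expand <B> → p <D> s
  4  $ q s <D> p  p s q $    match p
  5  $ q s <D>    s q $      expand <D> → λ
  6  $ q s        s q $      match s
Stack after step 6: $ q (top = q).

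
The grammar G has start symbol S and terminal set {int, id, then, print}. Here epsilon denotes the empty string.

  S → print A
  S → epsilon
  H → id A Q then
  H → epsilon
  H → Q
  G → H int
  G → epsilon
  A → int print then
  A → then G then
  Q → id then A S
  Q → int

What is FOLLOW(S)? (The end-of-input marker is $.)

FIRST(S): from S→print A we get {print}; from S→epsilon we get {epsilon}. So FIRST(S) = {epsilon, print}.
FIRST(A): from A→int print then we get {int}; from A→then G then we get {then}. So FIRST(A) = {int, then}.
FIRST(Q): from Q→id then A S we get {id}; from Q→int we get {int}. So FIRST(Q) = {id, int}.
FIRST(H): from H→id A Q then we get {id}; from H→epsilon we get {epsilon}; from H→Q we get {id, int}. So FIRST(H) = {epsilon, id, int}.
FIRST(G): from G→H int we get {id, int}; from G→epsilon we get {epsilon}. So FIRST(G) = {epsilon, id, int}.
FOLLOW(S) includes $ since S is the start symbol.
FOLLOW(H): in G→H int, H is followed by int with FIRST {int}. Thus FOLLOW(H) = {int}.
FOLLOW(G): in A→then G then, G is followed by then with FIRST {then}. Thus FOLLOW(G) = {then}.
FOLLOW(Q): in H→id A Q then, Q is followed by then with FIRST {then}; in H→Q, the suffix after Q is empty, so FOLLOW(Q) ⊇ FOLLOW(H) = {int}. Thus FOLLOW(Q) = {int, then}.
FOLLOW(S): in Q→id then A S, the suffix after S is empty, so FOLLOW(S) ⊇ FOLLOW(Q) = {int, then}. Thus FOLLOW(S) = {$, int, then}.
FOLLOW(A): in S→print A, the suffix after A is empty, so FOLLOW(A) ⊇ FOLLOW(S) = {$, int, then}; in H→id A Q then, A is followed by Q then with FIRST {id, int}; in Q→id then A S, A is followed by S with FIRST {epsilon, print}; in Q→id then A S, the suffix after A is nullable, so FOLLOW(A) ⊇ FOLLOW(Q) = {int, then}. Thus FOLLOW(A) = {$, id, int, print, then}.

{$, int, then}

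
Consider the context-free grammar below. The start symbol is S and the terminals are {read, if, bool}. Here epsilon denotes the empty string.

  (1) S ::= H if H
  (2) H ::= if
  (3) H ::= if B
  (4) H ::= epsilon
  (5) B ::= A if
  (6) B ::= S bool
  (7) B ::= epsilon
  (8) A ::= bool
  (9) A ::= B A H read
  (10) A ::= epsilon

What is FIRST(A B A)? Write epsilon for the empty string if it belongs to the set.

{epsilon, bool, if, read}

FIRST(H): from H::=if we get {if}; from H::=if B we get {if}; from H::=epsilon we get {epsilon}. So FIRST(H) = {epsilon, if}.
FIRST(S): from S::=H if H we get {if}. So FIRST(S) = {if}.
FIRST(B): from B::=A if we get {bool, if, read}; from B::=S bool we get {if}; from B::=epsilon we get {epsilon}. So FIRST(B) = {epsilon, bool, if, read}.
FIRST(A): from A::=bool we get {bool}; from A::=B A H read we get {bool, if, read}; from A::=epsilon we get {epsilon}. So FIRST(A) = {epsilon, bool, if, read}.
FIRST(A B A): take FIRST of each symbol in turn, carrying on past any symbol whose FIRST contains epsilon; result {epsilon, bool, if, read}.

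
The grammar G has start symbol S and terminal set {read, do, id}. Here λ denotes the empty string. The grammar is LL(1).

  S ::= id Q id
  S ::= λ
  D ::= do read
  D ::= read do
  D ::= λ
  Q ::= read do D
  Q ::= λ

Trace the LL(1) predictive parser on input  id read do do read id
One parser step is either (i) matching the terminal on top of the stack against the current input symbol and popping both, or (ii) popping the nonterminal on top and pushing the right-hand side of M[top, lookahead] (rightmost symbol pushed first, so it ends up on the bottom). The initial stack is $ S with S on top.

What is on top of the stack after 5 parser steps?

step 1: stack=$ S  input=id read do do read id $  — expand S ::= id Q id
step 2: stack=$ id Q id  input=id read do do read id $  — match id
step 3: stack=$ id Q  input=read do do read id $  — expand Q ::= read do D
step 4: stack=$ id D do read  input=read do do read id $  — match read
step 5: stack=$ id D do  input=do do read id $  — match do
Stack after step 5: $ id D (top = D).

D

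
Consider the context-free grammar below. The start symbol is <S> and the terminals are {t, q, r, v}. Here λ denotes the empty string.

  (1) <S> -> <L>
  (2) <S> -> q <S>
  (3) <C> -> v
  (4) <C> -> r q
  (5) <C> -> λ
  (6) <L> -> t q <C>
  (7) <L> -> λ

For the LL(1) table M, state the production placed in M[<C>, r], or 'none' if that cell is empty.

<C> -> r q

FIRST(<C>) = {λ, r, v}
FIRST(<L>) = {λ, t}
FIRST(<S>) = {λ, q, t}  (via <L>)
FOLLOW(<S>) includes $ since <S> is the start symbol.
FOLLOW(<L>): in <S>-><L>, the suffix after <L> is empty, so FOLLOW(<L>) ⊇ FOLLOW(<S>) = {$}. Thus FOLLOW(<L>) = {$}.
FOLLOW(<C>): in <L>->t q <C>, the suffix after <C> is empty, so FOLLOW(<C>) ⊇ FOLLOW(<L>) = {$}. Thus FOLLOW(<C>) = {$}.
For <C> -> v: FIRST(v) = {v}, so it goes in M[<C>, t] for t ∈ {v}.
For <C> -> r q: FIRST(r q) = {r}, so it goes in M[<C>, t] for t ∈ {r}.
For <C> -> λ: FIRST(λ) = {λ}, so it goes in M[<C>, t] for t ∈ {}; since λ ∈ FIRST, also for every t ∈ FOLLOW(<C>) = {$}.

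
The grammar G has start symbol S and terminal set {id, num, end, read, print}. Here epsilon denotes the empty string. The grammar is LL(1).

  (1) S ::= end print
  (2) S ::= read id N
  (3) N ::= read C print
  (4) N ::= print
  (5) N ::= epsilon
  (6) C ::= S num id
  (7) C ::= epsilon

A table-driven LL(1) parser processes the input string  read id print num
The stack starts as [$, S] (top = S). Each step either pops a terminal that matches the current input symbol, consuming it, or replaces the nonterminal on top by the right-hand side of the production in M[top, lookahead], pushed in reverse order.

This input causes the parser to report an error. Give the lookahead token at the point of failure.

num

step 1: stack=$ S  input=read id print num $  — expand S ::= read id N
step 2: stack=$ N id read  input=read id print num $  — match read
step 3: stack=$ N id  input=id print num $  — match id
step 4: stack=$ N  input=print num $  — expand N ::= print
step 5: stack=$ print  input=print num $  — match print
step 6: stack=$  input=num $  — error: stack empty but input remains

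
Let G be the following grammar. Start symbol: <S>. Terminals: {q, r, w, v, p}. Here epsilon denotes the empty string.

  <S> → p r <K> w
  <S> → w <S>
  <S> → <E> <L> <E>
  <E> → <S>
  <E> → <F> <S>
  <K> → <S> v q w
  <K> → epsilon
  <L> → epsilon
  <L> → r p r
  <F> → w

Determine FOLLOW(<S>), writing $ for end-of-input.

{$, p, r, v, w}

FIRST(<L>): from <L>→epsilon we get {epsilon}; from <L>→r p r we get {r}. So FIRST(<L>) = {epsilon, r}.
FIRST(<F>): from <F>→w we get {w}. So FIRST(<F>) = {w}.
FIRST(<S>): from <S>→p r <K> w we get {p}; from <S>→w <S> we get {w}; from <S>→<E> <L> <E> we get {p, w}. So FIRST(<S>) = {p, w}.
FIRST(<E>): from <E>→<S> we get {p, w}; from <E>→<F> <S> we get {w}. So FIRST(<E>) = {p, w}.
FIRST(<K>): from <K>→<S> v q w we get {p, w}; from <K>→epsilon we get {epsilon}. So FIRST(<K>) = {epsilon, p, w}.
FOLLOW(<S>) includes $ since <S> is the start symbol.
FOLLOW(<K>): in <S>→p r <K> w, <K> is followed by w with FIRST {w}. Thus FOLLOW(<K>) = {w}.
FOLLOW(<L>): in <S>→<E> <L> <E>, <L> is followed by <E> with FIRST {p, w}. Thus FOLLOW(<L>) = {p, w}.
FOLLOW(<F>): in <E>→<F> <S>, <F> is followed by <S> with FIRST {p, w}. Thus FOLLOW(<F>) = {p, w}.
FOLLOW(<S>): in <S>→w <S>, the suffix after <S> is empty (adds nothing new); in <E>→<S>, the suffix after <S> is empty, so FOLLOW(<S>) ⊇ FOLLOW(<E>) = {$, p, r, v, w}; in <E>→<F> <S>, the suffix after <S> is empty, so FOLLOW(<S>) ⊇ FOLLOW(<E>) = {$, p, r, v, w}; in <K>→<S> v q w, <S> is followed by v q w with FIRST {v}. Thus FOLLOW(<S>) = {$, p, r, v, w}.
FOLLOW(<E>): in <S>→<E> <L> <E> (occurrence 1), <E> is followed by <L> <E> with FIRST {p, r, w}; in <S>→<E> <L> <E> (occurrence 2), the suffix after <E> is empty, so FOLLOW(<E>) ⊇ FOLLOW(<S>) = {$, p, r, v, w}. Thus FOLLOW(<E>) = {$, p, r, v, w}.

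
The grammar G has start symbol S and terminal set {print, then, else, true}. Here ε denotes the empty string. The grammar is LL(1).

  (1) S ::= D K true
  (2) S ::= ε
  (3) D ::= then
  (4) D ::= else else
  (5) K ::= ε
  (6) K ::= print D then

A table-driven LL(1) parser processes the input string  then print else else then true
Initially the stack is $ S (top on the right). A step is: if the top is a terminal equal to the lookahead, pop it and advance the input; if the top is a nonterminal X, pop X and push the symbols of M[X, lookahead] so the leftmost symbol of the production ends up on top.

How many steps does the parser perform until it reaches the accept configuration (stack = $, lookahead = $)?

step 1: stack=$ S  input=then print else else then true $  — expand S ::= D K true
step 2: stack=$ true K D  input=then print else else then true $  — expand D ::= then
step 3: stack=$ true K then  input=then print else else then true $  — match then
step 4: stack=$ true K  input=print else else then true $  — expand K ::= print D then
step 5: stack=$ true then D print  input=print else else then true $  — match print
step 6: stack=$ true then D  input=else else then true $  — expand D ::= else else
step 7: stack=$ true then else else  input=else else then true $  — match else
step 8: stack=$ true then else  input=else then true $  — match else
step 9: stack=$ true then  input=then true $  — match then
step 10: stack=$ true  input=true $  — match true
Accept reached after 10 steps.

10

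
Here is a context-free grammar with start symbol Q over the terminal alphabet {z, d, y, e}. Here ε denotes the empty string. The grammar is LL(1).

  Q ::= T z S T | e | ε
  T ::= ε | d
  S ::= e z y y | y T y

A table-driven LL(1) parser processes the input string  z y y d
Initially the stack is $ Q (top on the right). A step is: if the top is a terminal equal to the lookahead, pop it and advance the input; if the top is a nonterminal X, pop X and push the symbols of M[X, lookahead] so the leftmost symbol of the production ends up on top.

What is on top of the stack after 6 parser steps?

y

     Stack      Input      Action
  1  $ Q        z y y d $  expand Q ::= T z S T
  2  $ T S z T  z y y d $  expand T ::= ε
  3  $ T S z    z y y d $  match z
  4  $ T S      y y d $    expand S ::= y T y
  5  $ T y T y  y y d $    match y
  6  $ T y T    y d $      expand T ::= ε
Stack after step 6: $ T y (top = y).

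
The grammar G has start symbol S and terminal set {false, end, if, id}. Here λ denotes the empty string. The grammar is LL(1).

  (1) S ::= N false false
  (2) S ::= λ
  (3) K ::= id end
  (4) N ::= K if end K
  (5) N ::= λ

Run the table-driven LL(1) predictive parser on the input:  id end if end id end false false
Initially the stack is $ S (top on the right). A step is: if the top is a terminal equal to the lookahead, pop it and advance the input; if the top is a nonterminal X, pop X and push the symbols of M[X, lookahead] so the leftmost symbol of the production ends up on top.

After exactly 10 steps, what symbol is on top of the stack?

step 1: stack=$ S  input=id end if end id end false false $  — expand S ::= N false false
step 2: stack=$ false false N  input=id end if end id end false false $  — expand N ::= K if end K
step 3: stack=$ false false K end if K  input=id end if end id end false false $  — expand K ::= id end
step 4: stack=$ false false K end if end id  input=id end if end id end false false $  — match id
step 5: stack=$ false false K end if end  input=end if end id end false false $  — match end
step 6: stack=$ false false K end if  input=if end id end false false $  — match if
step 7: stack=$ false false K end  input=end id end false false $  — match end
step 8: stack=$ false false K  input=id end false false $  — expand K ::= id end
step 9: stack=$ false false end id  input=id end false false $  — match id
step 10: stack=$ false false end  input=end false false $  — match end
Stack after step 10: $ false false (top = false).

false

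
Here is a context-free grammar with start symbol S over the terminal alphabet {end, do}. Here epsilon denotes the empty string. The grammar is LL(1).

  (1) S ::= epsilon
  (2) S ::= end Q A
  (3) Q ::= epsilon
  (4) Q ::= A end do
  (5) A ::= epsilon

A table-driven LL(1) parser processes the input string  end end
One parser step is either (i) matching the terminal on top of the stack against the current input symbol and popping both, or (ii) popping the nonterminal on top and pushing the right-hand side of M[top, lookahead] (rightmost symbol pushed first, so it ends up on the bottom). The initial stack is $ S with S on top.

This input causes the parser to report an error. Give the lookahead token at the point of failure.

step 1: stack=$ S  input=end end $  — expand S ::= end Q A
step 2: stack=$ A Q end  input=end end $  — match end
step 3: stack=$ A Q  input=end $  — expand Q ::= A end do
step 4: stack=$ A do end A  input=end $  — expand A ::= epsilon
step 5: stack=$ A do end  input=end $  — match end
step 6: stack=$ A do  input=$  — error: top is terminal do but lookahead is $

$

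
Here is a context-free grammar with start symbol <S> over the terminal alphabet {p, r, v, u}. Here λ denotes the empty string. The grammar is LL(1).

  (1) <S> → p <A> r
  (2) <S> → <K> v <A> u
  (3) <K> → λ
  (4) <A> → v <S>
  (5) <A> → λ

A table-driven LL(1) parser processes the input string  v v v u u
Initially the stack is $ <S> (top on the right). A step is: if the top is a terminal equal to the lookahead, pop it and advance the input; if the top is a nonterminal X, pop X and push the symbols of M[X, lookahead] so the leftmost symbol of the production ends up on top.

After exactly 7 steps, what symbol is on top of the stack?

v

     Stack            Input        Action
  1  $ <S>            v v v u u $  expand <S> → <K> v <A> u
  2  $ u <A> v <K>    v v v u u $  expand <K> → λ
  3  $ u <A> v        v v v u u $  match v
  4  $ u <A>          v v u u $    expand <A> → v <S>
  5  $ u <S> v        v v u u $    match v
  6  $ u <S>          v u u $      expand <S> → <K> v <A> u
  7  $ u u <A> v <K>  v u u $      expand <K> → λ
Stack after step 7: $ u u <A> v (top = v).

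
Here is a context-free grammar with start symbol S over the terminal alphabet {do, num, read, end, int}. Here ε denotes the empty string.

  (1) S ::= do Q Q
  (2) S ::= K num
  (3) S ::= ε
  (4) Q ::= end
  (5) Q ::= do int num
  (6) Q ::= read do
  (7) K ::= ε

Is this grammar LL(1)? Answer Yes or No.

FIRST(S) = {ε, do, num}
FIRST(Q) = {do, end, read}
FIRST(K) = {ε}
FOLLOW(S) = {$}
FOLLOW(Q) = {$, do, end, read}
FOLLOW(K) = {num}
Each cell of M receives at most one production.

Yes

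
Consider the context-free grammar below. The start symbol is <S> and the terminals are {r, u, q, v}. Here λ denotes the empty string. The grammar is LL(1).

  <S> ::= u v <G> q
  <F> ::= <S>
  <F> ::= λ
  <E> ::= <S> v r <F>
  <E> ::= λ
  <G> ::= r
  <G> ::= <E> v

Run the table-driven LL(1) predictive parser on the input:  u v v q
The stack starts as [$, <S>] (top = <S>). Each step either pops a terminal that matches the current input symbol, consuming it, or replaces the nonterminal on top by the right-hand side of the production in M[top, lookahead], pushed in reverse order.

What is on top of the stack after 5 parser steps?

v

step 1: stack=$ <S>  input=u v v q $  — expand <S> ::= u v <G> q
step 2: stack=$ q <G> v u  input=u v v q $  — match u
step 3: stack=$ q <G> v  input=v v q $  — match v
step 4: stack=$ q <G>  input=v q $  — expand <G> ::= <E> v
step 5: stack=$ q v <E>  input=v q $  — expand <E> ::= λ
Stack after step 5: $ q v (top = v).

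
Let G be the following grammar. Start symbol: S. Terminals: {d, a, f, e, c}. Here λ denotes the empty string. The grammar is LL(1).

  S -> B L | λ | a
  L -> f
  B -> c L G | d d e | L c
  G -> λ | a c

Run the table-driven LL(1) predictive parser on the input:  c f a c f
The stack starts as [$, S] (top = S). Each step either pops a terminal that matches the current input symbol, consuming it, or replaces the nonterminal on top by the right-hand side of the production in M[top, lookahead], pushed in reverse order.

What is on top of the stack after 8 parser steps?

L

step 1: stack=$ S  input=c f a c f $  — expand S -> B L
step 2: stack=$ L B  input=c f a c f $  — expand B -> c L G
step 3: stack=$ L G L c  input=c f a c f $  — match c
step 4: stack=$ L G L  input=f a c f $  — expand L -> f
step 5: stack=$ L G f  input=f a c f $  — match f
step 6: stack=$ L G  input=a c f $  — expand G -> a c
step 7: stack=$ L c a  input=a c f $  — match a
step 8: stack=$ L c  input=c f $  — match c
Stack after step 8: $ L (top = L).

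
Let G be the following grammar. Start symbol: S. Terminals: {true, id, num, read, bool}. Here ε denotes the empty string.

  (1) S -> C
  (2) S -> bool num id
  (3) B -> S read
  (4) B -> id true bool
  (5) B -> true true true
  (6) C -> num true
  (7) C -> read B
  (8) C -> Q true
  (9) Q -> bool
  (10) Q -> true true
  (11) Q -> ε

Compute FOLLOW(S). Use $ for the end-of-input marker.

FIRST(Q): from Q->bool we get {bool}; from Q->true true we get {true}; from Q->ε we get {ε}. So FIRST(Q) = {ε, bool, true}.
FIRST(C): from C->num true we get {num}; from C->read B we get {read}; from C->Q true we get {bool, true}. So FIRST(C) = {bool, num, read, true}.
FIRST(S): from S->C we get {bool, num, read, true}; from S->bool num id we get {bool}. So FIRST(S) = {bool, num, read, true}.
FIRST(B): from B->S read we get {bool, num, read, true}; from B->id true bool we get {id}; from B->true true true we get {true}. So FIRST(B) = {bool, id, num, read, true}.
FOLLOW(S) includes $ since S is the start symbol.
FOLLOW(S): in B->S read, S is followed by read with FIRST {read}. Thus FOLLOW(S) = {$, read}.
FOLLOW(C): in S->C, the suffix after C is empty, so FOLLOW(C) ⊇ FOLLOW(S) = {$, read}. Thus FOLLOW(C) = {$, read}.
FOLLOW(B): in C->read B, the suffix after B is empty, so FOLLOW(B) ⊇ FOLLOW(C) = {$, read}. Thus FOLLOW(B) = {$, read}.
FOLLOW(Q): in C->Q true, Q is followed by true with FIRST {true}. Thus FOLLOW(Q) = {true}.

{$, read}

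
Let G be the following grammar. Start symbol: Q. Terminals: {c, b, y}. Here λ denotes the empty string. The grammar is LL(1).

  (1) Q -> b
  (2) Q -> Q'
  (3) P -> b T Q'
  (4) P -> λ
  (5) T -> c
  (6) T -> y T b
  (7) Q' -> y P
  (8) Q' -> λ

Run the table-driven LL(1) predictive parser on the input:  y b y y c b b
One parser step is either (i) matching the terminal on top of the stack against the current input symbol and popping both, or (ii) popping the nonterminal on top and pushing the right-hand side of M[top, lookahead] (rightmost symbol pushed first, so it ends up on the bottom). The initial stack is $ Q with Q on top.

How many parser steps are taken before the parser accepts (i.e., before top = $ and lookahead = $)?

step 1: stack=$ Q  input=y b y y c b b $  — expand Q -> Q'
step 2: stack=$ Q'  input=y b y y c b b $  — expand Q' -> y P
step 3: stack=$ P y  input=y b y y c b b $  — match y
step 4: stack=$ P  input=b y y c b b $  — expand P -> b T Q'
step 5: stack=$ Q' T b  input=b y y c b b $  — match b
step 6: stack=$ Q' T  input=y y c b b $  — expand T -> y T b
step 7: stack=$ Q' b T y  input=y y c b b $  — match y
step 8: stack=$ Q' b T  input=y c b b $  — expand T -> y T b
step 9: stack=$ Q' b b T y  input=y c b b $  — match y
step 10: stack=$ Q' b b T  input=c b b $  — expand T -> c
step 11: stack=$ Q' b b c  input=c b b $  — match c
step 12: stack=$ Q' b b  input=b b $  — match b
step 13: stack=$ Q' b  input=b $  — match b
step 14: stack=$ Q'  input=$  — expand Q' -> λ
Accept reached after 14 steps.

14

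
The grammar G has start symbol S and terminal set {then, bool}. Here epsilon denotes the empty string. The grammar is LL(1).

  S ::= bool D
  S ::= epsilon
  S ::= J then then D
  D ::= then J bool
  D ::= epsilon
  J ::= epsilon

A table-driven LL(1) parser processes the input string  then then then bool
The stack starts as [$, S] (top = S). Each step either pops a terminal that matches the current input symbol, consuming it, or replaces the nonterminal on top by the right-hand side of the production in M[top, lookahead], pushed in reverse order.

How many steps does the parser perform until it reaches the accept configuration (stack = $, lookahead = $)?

     Stack            Input                  Action
  1  $ S              then then then bool $  expand S ::= J then then D
  2  $ D then then J  then then then bool $  expand J ::= epsilon
  3  $ D then then    then then then bool $  match then
  4  $ D then         then then bool $       match then
  5  $ D              then bool $            expand D ::= then J bool
  6  $ bool J then    then bool $            match then
  7  $ bool J         bool $                 expand J ::= epsilon
  8  $ bool           bool $                 match bool
Accept reached after 8 steps.

8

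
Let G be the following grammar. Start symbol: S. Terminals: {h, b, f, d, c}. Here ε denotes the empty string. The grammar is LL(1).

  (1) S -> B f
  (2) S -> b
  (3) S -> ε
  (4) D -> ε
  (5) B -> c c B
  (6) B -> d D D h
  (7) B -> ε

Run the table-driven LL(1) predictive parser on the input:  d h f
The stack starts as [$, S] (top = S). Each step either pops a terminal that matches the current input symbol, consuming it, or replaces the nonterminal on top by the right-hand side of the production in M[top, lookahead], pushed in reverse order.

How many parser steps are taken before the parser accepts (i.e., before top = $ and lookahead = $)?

7

     Stack        Input    Action
  1  $ S          d h f $  expand S -> B f
  2  $ f B        d h f $  expand B -> d D D h
  3  $ f h D D d  d h f $  match d
  4  $ f h D D    h f $    expand D -> ε
  5  $ f h D      h f $    expand D -> ε
  6  $ f h        h f $    match h
  7  $ f          f $      match f
Accept reached after 7 steps.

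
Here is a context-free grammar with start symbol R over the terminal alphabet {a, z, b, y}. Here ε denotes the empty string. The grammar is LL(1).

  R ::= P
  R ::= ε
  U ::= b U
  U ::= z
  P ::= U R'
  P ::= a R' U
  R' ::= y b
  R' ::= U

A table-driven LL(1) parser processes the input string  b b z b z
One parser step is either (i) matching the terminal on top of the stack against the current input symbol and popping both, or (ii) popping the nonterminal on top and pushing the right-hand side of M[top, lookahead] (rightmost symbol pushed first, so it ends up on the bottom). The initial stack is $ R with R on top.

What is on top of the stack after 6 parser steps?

     Stack     Input        Action
  1  $ R       b b z b z $  expand R ::= P
  2  $ P       b b z b z $  expand P ::= U R'
  3  $ R' U    b b z b z $  expand U ::= b U
  4  $ R' U b  b b z b z $  match b
  5  $ R' U    b z b z $    expand U ::= b U
  6  $ R' U b  b z b z $    match b
Stack after step 6: $ R' U (top = U).

U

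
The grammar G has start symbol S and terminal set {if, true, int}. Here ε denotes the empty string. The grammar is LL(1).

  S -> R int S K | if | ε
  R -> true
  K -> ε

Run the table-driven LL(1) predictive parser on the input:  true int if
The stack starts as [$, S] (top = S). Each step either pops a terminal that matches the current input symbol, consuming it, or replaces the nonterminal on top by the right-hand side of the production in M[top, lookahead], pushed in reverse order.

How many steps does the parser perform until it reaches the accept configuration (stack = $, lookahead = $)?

7

step 1: stack=$ S  input=true int if $  — expand S -> R int S K
step 2: stack=$ K S int R  input=true int if $  — expand R -> true
step 3: stack=$ K S int true  input=true int if $  — match true
step 4: stack=$ K S int  input=int if $  — match int
step 5: stack=$ K S  input=if $  — expand S -> if
step 6: stack=$ K if  input=if $  — match if
step 7: stack=$ K  input=$  — expand K -> ε
Accept reached after 7 steps.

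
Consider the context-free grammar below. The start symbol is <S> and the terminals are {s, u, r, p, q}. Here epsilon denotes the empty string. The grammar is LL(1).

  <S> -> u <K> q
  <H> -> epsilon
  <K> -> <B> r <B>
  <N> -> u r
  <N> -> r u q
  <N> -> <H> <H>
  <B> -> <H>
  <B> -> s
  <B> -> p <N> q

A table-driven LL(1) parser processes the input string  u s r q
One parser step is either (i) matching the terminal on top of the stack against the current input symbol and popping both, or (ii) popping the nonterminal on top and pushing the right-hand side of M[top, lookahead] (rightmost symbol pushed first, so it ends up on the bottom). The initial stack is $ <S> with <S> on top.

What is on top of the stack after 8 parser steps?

step 1: stack=$ <S>  input=u s r q $  — expand <S> -> u <K> q
step 2: stack=$ q <K> u  input=u s r q $  — match u
step 3: stack=$ q <K>  input=s r q $  — expand <K> -> <B> r <B>
step 4: stack=$ q <B> r <B>  input=s r q $  — expand <B> -> s
step 5: stack=$ q <B> r s  input=s r q $  — match s
step 6: stack=$ q <B> r  input=r q $  — match r
step 7: stack=$ q <B>  input=q $  — expand <B> -> <H>
step 8: stack=$ q <H>  input=q $  — expand <H> -> epsilon
Stack after step 8: $ q (top = q).

q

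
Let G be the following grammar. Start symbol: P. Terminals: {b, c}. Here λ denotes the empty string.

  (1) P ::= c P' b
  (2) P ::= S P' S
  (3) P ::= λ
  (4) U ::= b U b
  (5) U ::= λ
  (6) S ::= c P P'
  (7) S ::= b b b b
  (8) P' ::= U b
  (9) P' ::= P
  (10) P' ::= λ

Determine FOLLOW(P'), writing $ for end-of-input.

{$, b, c}

FIRST(U) = {λ, b}
FIRST(S) = {b, c}
FIRST(P) = {λ, b, c}  (via S P' S)
FIRST(P') = {λ, b, c}  (via U b, P)
FOLLOW(P) includes $ since P is the start symbol.
FOLLOW(U): in U::=b U b, U is followed by b with FIRST {b}; in P'::=U b, U is followed by b with FIRST {b}. Thus FOLLOW(U) = {b}.
FOLLOW(P): in S::=c P P', P is followed by P' with FIRST {λ, b, c}; in S::=c P P', the suffix after P is nullable, so FOLLOW(P) ⊇ FOLLOW(S) = {$, b, c}; in P'::=P, the suffix after P is empty, so FOLLOW(P) ⊇ FOLLOW(P') = {$, b, c}. Thus FOLLOW(P) = {$, b, c}.
FOLLOW(S): in P::=S P' S (occurrence 1), S is followed by P' S with FIRST {b, c}; in P::=S P' S (occurrence 2), the suffix after S is empty, so FOLLOW(S) ⊇ FOLLOW(P) = {$, b, c}. Thus FOLLOW(S) = {$, b, c}.
FOLLOW(P'): in P::=c P' b, P' is followed by b with FIRST {b}; in P::=S P' S, P' is followed by S with FIRST {b, c}; in S::=c P P', the suffix after P' is empty, so FOLLOW(P') ⊇ FOLLOW(S) = {$, b, c}. Thus FOLLOW(P') = {$, b, c}.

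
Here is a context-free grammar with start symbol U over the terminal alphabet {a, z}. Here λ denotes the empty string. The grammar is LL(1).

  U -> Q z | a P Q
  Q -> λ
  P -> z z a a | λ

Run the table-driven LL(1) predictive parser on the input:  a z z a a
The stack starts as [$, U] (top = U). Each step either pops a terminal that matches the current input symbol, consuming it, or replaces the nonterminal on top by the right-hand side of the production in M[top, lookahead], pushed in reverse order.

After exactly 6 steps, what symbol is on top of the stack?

a

     Stack        Input        Action
  1  $ U          a z z a a $  expand U -> a P Q
  2  $ Q P a      a z z a a $  match a
  3  $ Q P        z z a a $    expand P -> z z a a
  4  $ Q a a z z  z z a a $    match z
  5  $ Q a a z    z a a $      match z
  6  $ Q a a      a a $        match a
Stack after step 6: $ Q a (top = a).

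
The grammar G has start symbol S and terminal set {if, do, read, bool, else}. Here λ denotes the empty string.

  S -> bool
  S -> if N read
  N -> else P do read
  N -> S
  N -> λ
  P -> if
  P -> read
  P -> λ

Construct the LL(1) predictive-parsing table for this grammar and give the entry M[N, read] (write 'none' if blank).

FIRST(S) = {bool, if}
FIRST(P) = {λ, if, read}
FIRST(N) = {λ, bool, else, if}  (via S)
FOLLOW(S) includes $ since S is the start symbol.
FOLLOW(N): in S->if N read, N is followed by read with FIRST {read}. Thus FOLLOW(N) = {read}.
For N -> else P do read: FIRST(else P do read) = {else}, so it goes in M[N, t] for t ∈ {else}.
For N -> S: FIRST(S) = {bool, if}, so it goes in M[N, t] for t ∈ {bool, if}.
For N -> λ: FIRST(λ) = {λ}, so it goes in M[N, t] for t ∈ {}; since λ ∈ FIRST, also for every t ∈ FOLLOW(N) = {read}.

N -> λ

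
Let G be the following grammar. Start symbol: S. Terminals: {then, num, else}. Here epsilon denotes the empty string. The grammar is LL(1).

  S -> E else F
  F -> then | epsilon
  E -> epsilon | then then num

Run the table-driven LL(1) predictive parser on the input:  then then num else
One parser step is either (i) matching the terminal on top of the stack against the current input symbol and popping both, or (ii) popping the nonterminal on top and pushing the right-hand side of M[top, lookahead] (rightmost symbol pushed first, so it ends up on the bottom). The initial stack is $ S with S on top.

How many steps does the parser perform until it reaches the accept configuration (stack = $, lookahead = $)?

     Stack                   Input                 Action
  1  $ S                     then then num else $  expand S -> E else F
  2  $ F else E              then then num else $  expand E -> then then num
  3  $ F else num then then  then then num else $  match then
  4  $ F else num then       then num else $       match then
  5  $ F else num            num else $            match num
  6  $ F else                else $                match else
  7  $ F                     $                     expand F -> epsilon
Accept reached after 7 steps.

7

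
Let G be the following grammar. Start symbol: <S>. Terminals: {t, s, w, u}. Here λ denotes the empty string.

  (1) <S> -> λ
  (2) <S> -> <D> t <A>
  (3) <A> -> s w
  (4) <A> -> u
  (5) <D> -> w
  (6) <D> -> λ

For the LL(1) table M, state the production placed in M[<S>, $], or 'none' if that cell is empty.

<S> -> λ

FIRST(<A>): from <A>->s w we get {s}; from <A>->u we get {u}. So FIRST(<A>) = {s, u}.
FIRST(<D>): from <D>->w we get {w}; from <D>->λ we get {λ}. So FIRST(<D>) = {λ, w}.
FIRST(<S>): from <S>->λ we get {λ}; from <S>-><D> t <A> we get {t, w}. So FIRST(<S>) = {λ, t, w}.
FOLLOW(<S>) includes $ since <S> is the start symbol.
FOLLOW(<S>): <S> appears on no right-hand side. Thus FOLLOW(<S>) = {$}.
For <S> -> λ: FIRST(λ) = {λ}, so it goes in M[<S>, t] for t ∈ {}; since λ ∈ FIRST, also for every t ∈ FOLLOW(<S>) = {$}.
For <S> -> <D> t <A>: FIRST(<D> t <A>) = {t, w}, so it goes in M[<S>, t] for t ∈ {t, w}.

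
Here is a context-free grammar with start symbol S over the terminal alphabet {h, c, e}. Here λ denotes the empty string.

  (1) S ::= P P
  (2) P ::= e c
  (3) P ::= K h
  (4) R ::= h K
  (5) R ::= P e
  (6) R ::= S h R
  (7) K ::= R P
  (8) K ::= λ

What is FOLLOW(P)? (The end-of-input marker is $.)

FIRST(S) = {e, h}  (via P P)
FIRST(P) = {e, h}  (via K h)
FIRST(R) = {e, h}  (via P e, S h R)
FIRST(K) = {λ, e, h}  (via R P)
FOLLOW(S) includes $ since S is the start symbol.
FOLLOW(S): in R::=S h R, S is followed by h R with FIRST {h}. Thus FOLLOW(S) = {$, h}.
FOLLOW(R): in R::=S h R, the suffix after R is empty (adds nothing new); in K::=R P, R is followed by P with FIRST {e, h}. Thus FOLLOW(R) = {e, h}.
FOLLOW(K): in P::=K h, K is followed by h with FIRST {h}; in R::=h K, the suffix after K is empty, so FOLLOW(K) ⊇ FOLLOW(R) = {e, h}. Thus FOLLOW(K) = {e, h}.
FOLLOW(P): in S::=P P (occurrence 1), P is followed by P with FIRST {e, h}; in S::=P P (occurrence 2), the suffix after P is empty, so FOLLOW(P) ⊇ FOLLOW(S) = {$, h}; in R::=P e, P is followed by e with FIRST {e}; in K::=R P, the suffix after P is empty, so FOLLOW(P) ⊇ FOLLOW(K) = {e, h}. Thus FOLLOW(P) = {$, e, h}.

{$, e, h}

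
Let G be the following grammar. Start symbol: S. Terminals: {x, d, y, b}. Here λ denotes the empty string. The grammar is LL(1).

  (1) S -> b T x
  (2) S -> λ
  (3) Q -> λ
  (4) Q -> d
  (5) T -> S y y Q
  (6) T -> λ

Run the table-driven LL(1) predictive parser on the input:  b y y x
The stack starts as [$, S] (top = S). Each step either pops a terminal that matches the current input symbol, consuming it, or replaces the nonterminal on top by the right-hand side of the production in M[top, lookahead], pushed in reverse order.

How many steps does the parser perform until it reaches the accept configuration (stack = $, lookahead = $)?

     Stack        Input      Action
  1  $ S          b y y x $  expand S -> b T x
  2  $ x T b      b y y x $  match b
  3  $ x T        y y x $    expand T -> S y y Q
  4  $ x Q y y S  y y x $    expand S -> λ
  5  $ x Q y y    y y x $    match y
  6  $ x Q y      y x $      match y
  7  $ x Q        x $        expand Q -> λ
  8  $ x          x $        match x
Accept reached after 8 steps.

8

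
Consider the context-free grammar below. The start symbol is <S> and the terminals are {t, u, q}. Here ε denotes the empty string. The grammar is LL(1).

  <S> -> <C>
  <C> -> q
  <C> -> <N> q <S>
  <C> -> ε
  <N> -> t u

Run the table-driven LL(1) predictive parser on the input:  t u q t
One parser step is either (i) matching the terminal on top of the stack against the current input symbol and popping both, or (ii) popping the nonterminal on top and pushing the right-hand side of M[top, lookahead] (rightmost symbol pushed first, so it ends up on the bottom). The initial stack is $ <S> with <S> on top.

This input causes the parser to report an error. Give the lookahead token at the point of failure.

$

step 1: stack=$ <S>  input=t u q t $  — expand <S> -> <C>
step 2: stack=$ <C>  input=t u q t $  — expand <C> -> <N> q <S>
step 3: stack=$ <S> q <N>  input=t u q t $  — expand <N> -> t u
step 4: stack=$ <S> q u t  input=t u q t $  — match t
step 5: stack=$ <S> q u  input=u q t $  — match u
step 6: stack=$ <S> q  input=q t $  — match q
step 7: stack=$ <S>  input=t $  — expand <S> -> <C>
step 8: stack=$ <C>  input=t $  — expand <C> -> <N> q <S>
step 9: stack=$ <S> q <N>  input=t $  — expand <N> -> t u
step 10: stack=$ <S> q u t  input=t $  — match t
step 11: stack=$ <S> q u  input=$  — error: top is terminal u but lookahead is $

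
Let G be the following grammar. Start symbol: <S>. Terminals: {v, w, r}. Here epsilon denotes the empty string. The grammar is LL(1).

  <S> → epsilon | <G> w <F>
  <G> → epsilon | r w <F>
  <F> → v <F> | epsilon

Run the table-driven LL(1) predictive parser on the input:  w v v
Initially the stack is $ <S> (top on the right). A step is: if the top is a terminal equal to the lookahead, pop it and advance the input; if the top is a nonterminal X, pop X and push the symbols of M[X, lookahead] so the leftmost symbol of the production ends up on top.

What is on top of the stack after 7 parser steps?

<F>

     Stack        Input    Action
  1  $ <S>        w v v $  expand <S> → <G> w <F>
  2  $ <F> w <G>  w v v $  expand <G> → epsilon
  3  $ <F> w      w v v $  match w
  4  $ <F>        v v $    expand <F> → v <F>
  5  $ <F> v      v v $    match v
  6  $ <F>        v $      expand <F> → v <F>
  7  $ <F> v      v $      match v
Stack after step 7: $ <F> (top = <F>).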